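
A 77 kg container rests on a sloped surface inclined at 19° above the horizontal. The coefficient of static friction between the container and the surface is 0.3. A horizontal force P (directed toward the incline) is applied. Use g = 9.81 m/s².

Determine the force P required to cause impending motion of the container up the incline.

At impending motion up the slope, friction acts down-slope at its limit: f = μ_s N.
Perpendicular to the incline: N = m g cos θ + P sin θ.
Along the incline: P cos θ = m g sin θ + μ_s N = m g sin θ + μ_s (m g cos θ + P sin θ).
Solving, P (cos θ − μ_s sin θ) = m g (sin θ + μ_s cos θ), so P = 77×9.81×(sin 19° + 0.3 cos 19°)/(cos 19° − 0.3 sin 19°) = 755×0.6092/0.8478 = 543 N.

P ≈ 543 N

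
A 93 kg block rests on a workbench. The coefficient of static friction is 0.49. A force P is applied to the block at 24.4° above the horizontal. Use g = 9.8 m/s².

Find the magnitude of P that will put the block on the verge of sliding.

P ≈ 401 N

N = m g − P sin α (the pull lifts the block).
At impending slip, P cos α = μ_s N = μ_s (m g − P sin α).
Solving: P (cos α + μ_s sin α) = μ_s m g → P = 0.49×911/(cos 24.4° + 0.49 sin 24.4°) = 447/1.113 = 401 N.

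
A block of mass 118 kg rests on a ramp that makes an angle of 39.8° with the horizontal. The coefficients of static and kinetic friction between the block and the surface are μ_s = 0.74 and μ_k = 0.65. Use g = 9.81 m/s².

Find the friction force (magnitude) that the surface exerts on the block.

Perpendicular to the surface, N = m g cos θ = 118·9.81·cos 39.8° = 889.3 N.
For equilibrium along the incline, friction must balance the weight component: f = m g sin θ = 741 N up the slope.
The static-friction ceiling is μ_s N = 0.74 × 889.3 = 658.1 N.
|741| exceeds 658.1 N, so the block slips down-slope; friction is kinetic, f = μ_k N = 0.65×889.3 = 578 N.

f ≈ 578 N (up the incline)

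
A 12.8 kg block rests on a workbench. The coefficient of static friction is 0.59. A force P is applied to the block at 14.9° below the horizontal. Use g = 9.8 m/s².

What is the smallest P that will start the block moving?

P ≈ 90.8 N

N = m g + P sin α (the push presses the block into the workbench).
At impending slip, P cos α = μ_s N = μ_s (m g + P sin α).
Solving: P (cos α − μ_s sin α) = μ_s m g → P = 0.59×125/(cos 14.9° − 0.59 sin 14.9°) = 74/0.8147 = 90.8 N.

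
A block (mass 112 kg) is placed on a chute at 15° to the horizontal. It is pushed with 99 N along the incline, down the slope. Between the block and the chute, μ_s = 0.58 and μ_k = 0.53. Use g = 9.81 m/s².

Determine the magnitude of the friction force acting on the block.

f ≈ 383 N (up the incline)

Perpendicular to the surface, N = m g cos θ = 112·9.81·cos 15° = 1061 N.
For equilibrium along the incline the friction force must supply f = m g sin θ + P = 284.4 + 99 = 383.4 N (positive meaning up-slope).
Static friction can supply at most μ_s N = 615.5 N.
Since |383.4| ≤ 615.5 N, no slip — friction simply equals what equilibrium demands.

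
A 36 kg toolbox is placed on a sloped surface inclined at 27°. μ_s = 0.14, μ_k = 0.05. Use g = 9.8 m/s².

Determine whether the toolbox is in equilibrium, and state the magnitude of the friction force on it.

N = m g cos θ = 314 N.
Down-slope weight component: m g sin θ = 160 N.
μ_s N = 44 N.
160 > 44 N, so it slides; kinetic friction f = μ_k N = 0.05×314 = 15.7 N.

f ≈ 15.7 N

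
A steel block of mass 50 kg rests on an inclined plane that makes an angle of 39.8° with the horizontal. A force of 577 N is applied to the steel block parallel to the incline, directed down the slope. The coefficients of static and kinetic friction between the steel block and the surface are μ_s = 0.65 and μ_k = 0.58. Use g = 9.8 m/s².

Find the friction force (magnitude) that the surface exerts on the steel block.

Perpendicular to the surface, N = m g cos θ = 50·9.8·cos 39.8° = 376.5 N.
The friction needed for equilibrium is m g sin θ + P = 313.7 + 577 = 890.7 N, measured positive up-slope.
Static friction can supply at most μ_s N = 244.7 N.
|890.7| exceeds 244.7 N, so the steel block slips down-slope; friction is kinetic, f = μ_k N = 0.58×376.5 = 218 N.

f ≈ 218 N (up the incline)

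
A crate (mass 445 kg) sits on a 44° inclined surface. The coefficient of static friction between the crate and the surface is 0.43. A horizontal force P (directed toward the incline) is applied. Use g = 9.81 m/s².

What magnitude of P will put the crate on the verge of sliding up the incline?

P ≈ 10400 N

At impending motion up the slope, friction acts down-slope at its limit: f = μ_s N.
Perpendicular to the incline: N = m g cos θ + P sin θ.
Along the incline: P cos θ = m g sin θ + μ_s N = m g sin θ + μ_s (m g cos θ + P sin θ).
Solving, P (cos θ − μ_s sin θ) = m g (sin θ + μ_s cos θ), so P = 445×9.81×(sin 44° + 0.43 cos 44°)/(cos 44° − 0.43 sin 44°) = 4370×1.004/0.4206 = 10400 N.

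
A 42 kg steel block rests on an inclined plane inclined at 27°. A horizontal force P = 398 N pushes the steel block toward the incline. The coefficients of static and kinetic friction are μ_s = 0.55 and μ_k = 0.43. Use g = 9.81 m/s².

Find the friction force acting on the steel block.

f ≈ 168 N (down the incline)

Resolve perpendicular to the incline: N = m g cos θ + P sin θ = 42×9.81×cos 27° + 398×sin 27° = 547.8 N.
Parallel to the incline: P cos θ − m g sin θ = 354.6 − 187.1 = 167.6 N; the friction needed to balance this is 167.6 N acting down the slope.
Maximum static friction: μ_s N = 0.55 × 547.8 = 301.3 N.
|f_req| = 167.6 ≤ 301.3 N → the steel block is in equilibrium; friction equals the required value.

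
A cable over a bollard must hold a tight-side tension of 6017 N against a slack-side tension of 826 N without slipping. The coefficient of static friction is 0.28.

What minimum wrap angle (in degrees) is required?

T₂/T₁ = e^{μβ} → β = ln(T₂/T₁)/μ.
β = ln(6017/826)/0.28 = 1.986/0.28 = 7.092 rad.
In degrees: β = 7.092 × 180/π = 406°.

β_min ≈ 406°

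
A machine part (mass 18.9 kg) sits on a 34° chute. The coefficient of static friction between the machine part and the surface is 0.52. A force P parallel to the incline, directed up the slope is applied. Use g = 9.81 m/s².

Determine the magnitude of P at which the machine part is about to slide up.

P ≈ 184 N

At impending motion up the slope, friction acts down-slope at its limit: f = μ_s N.
P is parallel to the surface, so N = m g cos θ = 154 N.
Along the incline: P = m g sin θ + μ_s N = 104 + 0.52×154 = 184 N.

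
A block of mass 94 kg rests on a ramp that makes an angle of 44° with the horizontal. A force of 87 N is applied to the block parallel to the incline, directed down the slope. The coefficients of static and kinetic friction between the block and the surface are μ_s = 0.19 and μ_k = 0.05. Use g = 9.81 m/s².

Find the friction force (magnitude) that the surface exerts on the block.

Normal force: N = m g cos θ = 94 × 9.81 × cos 44° = 663.3 N.
The friction needed for equilibrium is m g sin θ + P = 640.6 + 87 = 727.6 N, measured positive up-slope.
Static friction can supply at most μ_s N = 126 N.
Since |727.6| > 126 N, static friction cannot hold it; the block slides down the incline and kinetic friction applies: f = μ_k N = 0.05 × 663.3 = 33.2 N.

f ≈ 33.2 N (up the incline)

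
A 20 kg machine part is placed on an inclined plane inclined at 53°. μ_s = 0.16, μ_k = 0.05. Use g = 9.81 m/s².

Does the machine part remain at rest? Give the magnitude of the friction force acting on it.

f ≈ 5.9 N

N = m g cos θ = 118 N.
Down-slope weight component: m g sin θ = 157 N.
μ_s N = 18.9 N.
157 > 18.9 N, so it slides; kinetic friction f = μ_k N = 0.05×118 = 5.9 N.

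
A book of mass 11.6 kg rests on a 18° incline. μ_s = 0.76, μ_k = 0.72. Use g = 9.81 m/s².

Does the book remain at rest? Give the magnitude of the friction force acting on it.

f ≈ 35.2 N

N = m g cos θ = 108 N.
Down-slope weight component: m g sin θ = 35.2 N.
μ_s N = 82.3 N.
35.2 ≤ 82.3 N, so it stays put; friction = 35.2 N.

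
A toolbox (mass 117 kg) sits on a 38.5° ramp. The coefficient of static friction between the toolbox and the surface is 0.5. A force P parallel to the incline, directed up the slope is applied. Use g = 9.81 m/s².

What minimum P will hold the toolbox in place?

P_min ≈ 265 N

The toolbox tends to slide down (tan θ > μ_s), so at the point of impending slip friction acts up-slope at its limit: f = μ_s N.
P is parallel to the surface, so N = m g cos θ = 898 N.
Along the incline: P + μ_s N = m g sin θ, so P = 715 − 0.5×898 = 265 N.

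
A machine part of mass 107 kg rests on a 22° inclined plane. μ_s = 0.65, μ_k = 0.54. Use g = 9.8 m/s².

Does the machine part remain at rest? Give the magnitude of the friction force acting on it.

f ≈ 393 N

N = m g cos θ = 972 N.
Down-slope weight component: m g sin θ = 393 N.
μ_s N = 632 N.
393 ≤ 632 N, so it stays put; friction = 393 N.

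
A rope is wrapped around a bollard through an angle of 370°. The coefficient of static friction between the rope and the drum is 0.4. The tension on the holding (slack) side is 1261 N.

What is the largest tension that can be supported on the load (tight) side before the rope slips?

T_max ≈ 16700 N

At impending slip the capstan equation gives T₂/T₁ = e^{μβ} with β in radians.
β = 370° × π/180 = 6.458 rad.
e^{μβ} = e^{0.4×6.458} = 13.24.
T₂ = T₁ · e^{μβ} = 1261 × 13.24 = 16700 N.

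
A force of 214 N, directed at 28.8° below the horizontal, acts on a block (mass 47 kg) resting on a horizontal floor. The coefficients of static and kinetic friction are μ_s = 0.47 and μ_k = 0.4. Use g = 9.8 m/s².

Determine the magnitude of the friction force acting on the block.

f ≈ 188 N

Vertical equilibrium gives N = m g + P sin α = 563.7 N.
Horizontally, friction must balance P cos α = 187.5 N.
μ_s N = 0.47 × 563.7 = 264.9 N.
187.5 ≤ 264.9 N → static; friction equals the required 188 N.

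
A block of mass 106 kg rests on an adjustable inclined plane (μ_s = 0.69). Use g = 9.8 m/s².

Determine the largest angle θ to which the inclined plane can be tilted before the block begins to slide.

θ_max ≈ 34.6°

At the slip threshold, m g sin θ = μ_s · m g cos θ, so tan θ = μ_s.
θ_max = arctan(0.69) = 34.6°.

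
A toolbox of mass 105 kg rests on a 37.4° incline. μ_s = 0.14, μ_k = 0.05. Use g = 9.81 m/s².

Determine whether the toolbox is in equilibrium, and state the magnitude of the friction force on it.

f ≈ 40.9 N

N = m g cos θ = 818 N.
Down-slope weight component: m g sin θ = 626 N.
μ_s N = 115 N.
626 > 115 N, so it slides; kinetic friction f = μ_k N = 0.05×818 = 40.9 N.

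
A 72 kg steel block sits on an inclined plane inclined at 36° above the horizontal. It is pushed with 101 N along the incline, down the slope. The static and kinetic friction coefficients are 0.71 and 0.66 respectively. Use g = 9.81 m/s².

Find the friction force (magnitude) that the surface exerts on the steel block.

f ≈ 377 N (up the incline)

Perpendicular to the surface, N = m g cos θ = 72·9.81·cos 36° = 571.4 N.
The friction needed for equilibrium is m g sin θ + P = 415.2 + 101 = 516.2 N, measured positive up-slope.
The static-friction ceiling is μ_s N = 0.71 × 571.4 = 405.7 N.
|516.2| exceeds 405.7 N, so the steel block slips down-slope; friction is kinetic, f = μ_k N = 0.66×571.4 = 377 N.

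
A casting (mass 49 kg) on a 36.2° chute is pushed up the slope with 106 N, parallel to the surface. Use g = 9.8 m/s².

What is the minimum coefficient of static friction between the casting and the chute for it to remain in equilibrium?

μ_s,min ≈ 0.458

N = m g cos θ = 387.5 N.
Friction must make up the shortfall along the incline: f = m g sin θ − P = 283.6 − 106 = 177.6 N.
At the threshold f = μ_s N, so μ_s,min = 177.6/387.5 = 0.458.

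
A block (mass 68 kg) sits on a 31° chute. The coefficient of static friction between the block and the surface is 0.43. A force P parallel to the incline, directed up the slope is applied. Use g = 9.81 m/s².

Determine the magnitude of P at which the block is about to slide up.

At impending motion up the slope, friction acts down-slope at its limit: f = μ_s N.
P is parallel to the surface, so N = m g cos θ = 572 N.
Along the incline: P = m g sin θ + μ_s N = 344 + 0.43×572 = 589 N.

P ≈ 589 N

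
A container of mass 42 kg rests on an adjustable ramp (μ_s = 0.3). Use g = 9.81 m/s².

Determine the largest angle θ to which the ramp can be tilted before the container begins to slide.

At the slip threshold, m g sin θ = μ_s · m g cos θ, so tan θ = μ_s.
θ_max = arctan(0.3) = 16.7°.

θ_max ≈ 16.7°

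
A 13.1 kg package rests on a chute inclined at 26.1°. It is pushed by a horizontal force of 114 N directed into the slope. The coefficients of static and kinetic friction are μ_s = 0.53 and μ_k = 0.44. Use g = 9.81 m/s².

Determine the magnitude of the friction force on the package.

Normal direction: N = m g cos θ + P sin θ = 165.6 N.
Parallel to the incline: P cos θ − m g sin θ = 102.4 − 56.54 = 45.84 N; the friction needed to balance this is 45.84 N acting down the slope.
The limit of static friction is μ_s N = 87.75 N.
|f_req| = 45.84 ≤ 87.75 N → the package is in equilibrium; friction equals the required value.

f ≈ 45.8 N (down the incline)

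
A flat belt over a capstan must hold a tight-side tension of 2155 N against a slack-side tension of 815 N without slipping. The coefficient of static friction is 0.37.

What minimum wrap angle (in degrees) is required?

β_min ≈ 151°

T₂/T₁ = e^{μβ} → β = ln(T₂/T₁)/μ.
β = ln(2155/815)/0.37 = 0.9724/0.37 = 2.628 rad.
In degrees: β = 2.628 × 180/π = 151°.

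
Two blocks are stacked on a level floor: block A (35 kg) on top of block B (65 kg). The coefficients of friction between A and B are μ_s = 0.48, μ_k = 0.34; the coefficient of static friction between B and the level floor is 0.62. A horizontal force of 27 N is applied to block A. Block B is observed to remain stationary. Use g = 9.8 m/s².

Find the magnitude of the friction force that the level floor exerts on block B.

Between the blocks, N₁ = m_A g = 343 N.
So the A–B interface can sustain at most μ_s N₁ = 164.6 N of static friction.
Since P = 27 N ≤ 164.6 N, A does not slip on B; friction on A equals P = 27 N.
B experiences an equal 27 N forward from A (third law). B is in equilibrium, so the floor supplies f₂ = 27 N of static friction (limit μ_s(m_A+m_B)g = 607.6 N, not exceeded).

f ≈ 27 N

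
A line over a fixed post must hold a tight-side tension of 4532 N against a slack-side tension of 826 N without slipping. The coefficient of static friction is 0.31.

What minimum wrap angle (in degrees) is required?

T₂/T₁ = e^{μβ} → β = ln(T₂/T₁)/μ.
β = ln(4532/826)/0.31 = 1.702/0.31 = 5.491 rad.
In degrees: β = 5.491 × 180/π = 315°.

β_min ≈ 315°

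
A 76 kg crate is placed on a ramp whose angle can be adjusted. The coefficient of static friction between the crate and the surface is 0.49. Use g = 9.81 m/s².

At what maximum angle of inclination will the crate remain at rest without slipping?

At the slip threshold, m g sin θ = μ_s · m g cos θ, so tan θ = μ_s.
θ_max = arctan(0.49) = 26.1°.

θ_max ≈ 26.1°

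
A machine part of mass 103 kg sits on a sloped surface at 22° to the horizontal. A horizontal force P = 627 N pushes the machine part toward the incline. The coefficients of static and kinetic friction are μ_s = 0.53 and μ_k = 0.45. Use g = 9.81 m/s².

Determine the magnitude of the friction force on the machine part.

f ≈ 203 N (down the incline)

Resolve perpendicular to the incline: N = m g cos θ + P sin θ = 103×9.81×cos 22° + 627×sin 22° = 1172 N.
Parallel to the incline: P cos θ − m g sin θ = 581.3 − 378.5 = 202.8 N; the friction needed to balance this is 202.8 N acting down the slope.
The limit of static friction is μ_s N = 621 N.
|f_req| = 202.8 ≤ 621 N → the machine part is in equilibrium; friction equals the required value.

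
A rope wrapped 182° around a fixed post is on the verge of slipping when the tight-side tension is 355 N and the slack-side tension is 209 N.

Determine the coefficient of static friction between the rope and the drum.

T₂/T₁ = e^{μβ} → μ = ln(T₂/T₁)/β.
β = 182° = 3.176 rad.
μ = ln(355/209)/3.176 = ln(1.699)/3.176 = 0.167.

μ ≈ 0.167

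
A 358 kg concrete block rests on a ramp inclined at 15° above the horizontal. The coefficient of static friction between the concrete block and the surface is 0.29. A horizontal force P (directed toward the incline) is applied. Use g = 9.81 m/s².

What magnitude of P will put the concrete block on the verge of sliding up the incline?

P ≈ 2120 N

At impending motion up the slope, friction acts down-slope at its limit: f = μ_s N.
Perpendicular to the incline: N = m g cos θ + P sin θ.
Along the incline: P cos θ = m g sin θ + μ_s N = m g sin θ + μ_s (m g cos θ + P sin θ).
Solving, P (cos θ − μ_s sin θ) = m g (sin θ + μ_s cos θ), so P = 358×9.81×(sin 15° + 0.29 cos 15°)/(cos 15° − 0.29 sin 15°) = 3510×0.5389/0.8909 = 2120 N.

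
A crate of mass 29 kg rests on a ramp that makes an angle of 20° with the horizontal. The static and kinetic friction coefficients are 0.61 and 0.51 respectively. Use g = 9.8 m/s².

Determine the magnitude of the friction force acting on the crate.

The normal reaction is N = m g cos θ = 267.1 N.
For equilibrium along the incline, friction must balance the weight component: f = m g sin θ = 97.2 N up the slope.
Maximum static friction available: μ_s N = 0.61 × 267.1 = 162.9 N.
Since |97.2| ≤ 162.9 N, static friction is sufficient; f equals the required value, not μ_s N.

f ≈ 97.2 N (up the incline)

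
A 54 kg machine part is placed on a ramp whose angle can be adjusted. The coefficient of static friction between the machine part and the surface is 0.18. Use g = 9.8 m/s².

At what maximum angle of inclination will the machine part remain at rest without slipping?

At the slip threshold, m g sin θ = μ_s · m g cos θ, so tan θ = μ_s.
θ_max = arctan(0.18) = 10.2°.

θ_max ≈ 10.2°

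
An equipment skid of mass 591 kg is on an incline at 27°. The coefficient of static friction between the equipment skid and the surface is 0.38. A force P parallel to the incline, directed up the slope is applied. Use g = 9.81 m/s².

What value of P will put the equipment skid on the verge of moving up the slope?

At impending motion up the slope, friction acts down-slope at its limit: f = μ_s N.
P is parallel to the surface, so N = m g cos θ = 5170 N.
Along the incline: P = m g sin θ + μ_s N = 2630 + 0.38×5170 = 4600 N.

P ≈ 4600 N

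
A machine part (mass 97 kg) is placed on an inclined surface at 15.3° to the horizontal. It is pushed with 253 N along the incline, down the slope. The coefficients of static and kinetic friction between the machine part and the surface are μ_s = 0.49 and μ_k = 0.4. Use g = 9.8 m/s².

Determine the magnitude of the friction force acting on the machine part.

Normal force: N = m g cos θ = 97 × 9.8 × cos 15.3° = 916.9 N.
The friction needed for equilibrium is m g sin θ + P = 250.8 + 253 = 503.8 N, measured positive up-slope.
Maximum static friction available: μ_s N = 0.49 × 916.9 = 449.3 N.
Since |503.8| > 449.3 N, static friction cannot hold it; the machine part slides down the incline and kinetic friction applies: f = μ_k N = 0.4 × 916.9 = 367 N.

f ≈ 367 N (up the incline)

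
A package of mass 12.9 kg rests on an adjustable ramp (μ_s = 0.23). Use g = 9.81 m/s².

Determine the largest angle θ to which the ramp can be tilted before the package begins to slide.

At the slip threshold, m g sin θ = μ_s · m g cos θ, so tan θ = μ_s.
θ_max = arctan(0.23) = 13°.

θ_max ≈ 13°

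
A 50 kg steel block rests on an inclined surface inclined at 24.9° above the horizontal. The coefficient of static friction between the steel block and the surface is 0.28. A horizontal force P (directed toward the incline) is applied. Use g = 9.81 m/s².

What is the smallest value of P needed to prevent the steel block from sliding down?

The steel block tends to slide down (tan θ > μ_s), so at the point of impending slip friction acts up-slope at its limit: f = μ_s N.
Perpendicular to the incline: N = m g cos θ + P sin θ.
Along the incline: P cos θ + μ_s N = m g sin θ, i.e. P cos θ + μ_s (m g cos θ + P sin θ) = m g sin θ.
Solving, P (cos θ + μ_s sin θ) = m g (sin θ − μ_s cos θ), so P = 490×0.1671/1.025 = 80 N.

P_min ≈ 80 N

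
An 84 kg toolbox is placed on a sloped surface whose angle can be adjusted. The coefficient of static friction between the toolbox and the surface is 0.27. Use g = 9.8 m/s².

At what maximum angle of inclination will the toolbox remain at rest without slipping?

At the slip threshold, m g sin θ = μ_s · m g cos θ, so tan θ = μ_s.
θ_max = arctan(0.27) = 15.1°.

θ_max ≈ 15.1°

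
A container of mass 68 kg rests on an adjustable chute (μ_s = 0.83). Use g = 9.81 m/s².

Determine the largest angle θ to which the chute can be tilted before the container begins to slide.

θ_max ≈ 39.7°

At the slip threshold, m g sin θ = μ_s · m g cos θ, so tan θ = μ_s.
θ_max = arctan(0.83) = 39.7°.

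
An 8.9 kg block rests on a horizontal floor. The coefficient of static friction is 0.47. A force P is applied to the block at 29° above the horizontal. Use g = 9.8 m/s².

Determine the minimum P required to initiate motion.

N = m g − P sin α (the pull lifts the block).
At impending slip, P cos α = μ_s N = μ_s (m g − P sin α).
Solving: P (cos α + μ_s sin α) = μ_s m g → P = 0.47×87.2/(cos 29° + 0.47 sin 29°) = 41/1.102 = 37.2 N.

P ≈ 37.2 N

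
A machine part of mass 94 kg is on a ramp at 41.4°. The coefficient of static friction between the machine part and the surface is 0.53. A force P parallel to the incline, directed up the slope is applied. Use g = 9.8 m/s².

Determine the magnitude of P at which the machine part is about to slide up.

At impending motion up the slope, friction acts down-slope at its limit: f = μ_s N.
P is parallel to the surface, so N = m g cos θ = 691 N.
Along the incline: P = m g sin θ + μ_s N = 609 + 0.53×691 = 975 N.

P ≈ 975 N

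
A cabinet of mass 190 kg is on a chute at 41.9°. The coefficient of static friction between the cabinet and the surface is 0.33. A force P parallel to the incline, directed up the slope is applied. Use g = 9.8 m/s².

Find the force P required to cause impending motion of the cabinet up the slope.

At impending motion up the slope, friction acts down-slope at its limit: f = μ_s N.
P is parallel to the surface, so N = m g cos θ = 1390 N.
Along the incline: P = m g sin θ + μ_s N = 1240 + 0.33×1390 = 1700 N.

P ≈ 1700 N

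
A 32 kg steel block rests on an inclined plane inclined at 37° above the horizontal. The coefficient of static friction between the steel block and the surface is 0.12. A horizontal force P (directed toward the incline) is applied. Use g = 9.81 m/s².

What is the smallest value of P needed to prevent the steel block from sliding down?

P_min ≈ 182 N

The steel block tends to slide down (tan θ > μ_s), so at the point of impending slip friction acts up-slope at its limit: f = μ_s N.
Perpendicular to the incline: N = m g cos θ + P sin θ.
Along the incline: P cos θ + μ_s N = m g sin θ, i.e. P cos θ + μ_s (m g cos θ + P sin θ) = m g sin θ.
Solving, P (cos θ + μ_s sin θ) = m g (sin θ − μ_s cos θ), so P = 314×0.506/0.8709 = 182 N.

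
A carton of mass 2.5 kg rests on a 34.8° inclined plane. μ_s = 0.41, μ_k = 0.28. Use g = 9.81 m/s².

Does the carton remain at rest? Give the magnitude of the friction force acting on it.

N = m g cos θ = 20.1 N.
Down-slope weight component: m g sin θ = 14 N.
μ_s N = 8.26 N.
14 > 8.26 N, so it slides; kinetic friction f = μ_k N = 0.28×20.1 = 5.64 N.

f ≈ 5.64 N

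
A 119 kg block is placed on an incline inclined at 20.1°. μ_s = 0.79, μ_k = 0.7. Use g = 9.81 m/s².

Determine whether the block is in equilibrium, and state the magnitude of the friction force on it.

N = m g cos θ = 1100 N.
Down-slope weight component: m g sin θ = 401 N.
μ_s N = 866 N.
401 ≤ 866 N, so it stays put; friction = 401 N.

f ≈ 401 N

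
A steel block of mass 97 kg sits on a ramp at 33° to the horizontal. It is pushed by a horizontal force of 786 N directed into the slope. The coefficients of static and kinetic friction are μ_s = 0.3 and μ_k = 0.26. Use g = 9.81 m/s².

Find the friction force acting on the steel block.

f ≈ 141 N (down the incline)

Resolve perpendicular to the incline: N = m g cos θ + P sin θ = 97×9.81×cos 33° + 786×sin 33° = 1226 N.
Along the incline, the net driving force (taking up-slope positive) is P cos θ − m g sin θ = 659.2 − 518.3 = 140.9 N, so equilibrium requires friction f = -140.9 N (down-slope).
Maximum static friction: μ_s N = 0.3 × 1226 = 367.8 N.
Since 140.9 N is within the 367.8 N limit, the steel block stays put and friction is exactly 141 N.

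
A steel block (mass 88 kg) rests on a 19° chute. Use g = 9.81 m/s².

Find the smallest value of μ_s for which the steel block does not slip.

μ_s,min ≈ 0.344

At the slip threshold m g sin θ = μ_s m g cos θ, so μ_s,min = tan θ.
μ_s,min = tan 19° = 0.344.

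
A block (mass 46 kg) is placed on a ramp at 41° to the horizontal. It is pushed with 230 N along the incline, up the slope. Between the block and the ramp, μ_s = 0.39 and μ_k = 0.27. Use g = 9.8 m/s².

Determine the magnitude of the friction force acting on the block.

f ≈ 65.8 N (up the incline)

Normal force: N = m g cos θ = 46 × 9.8 × cos 41° = 340.2 N.
For equilibrium along the incline the friction force must supply f = m g sin θ − P = 295.8 − 230 = 65.75 N (positive meaning up-slope).
The static-friction ceiling is μ_s N = 0.39 × 340.2 = 132.7 N.
Since |65.75| ≤ 132.7 N, the block remains in static equilibrium and friction takes exactly the required value.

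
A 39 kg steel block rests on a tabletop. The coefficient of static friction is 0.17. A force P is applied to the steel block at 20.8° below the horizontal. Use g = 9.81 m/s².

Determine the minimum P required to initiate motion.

P ≈ 74.4 N

N = m g + P sin α (the push presses the steel block into the tabletop).
At impending slip, P cos α = μ_s N = μ_s (m g + P sin α).
Solving: P (cos α − μ_s sin α) = μ_s m g → P = 0.17×383/(cos 20.8° − 0.17 sin 20.8°) = 65/0.8745 = 74.4 N.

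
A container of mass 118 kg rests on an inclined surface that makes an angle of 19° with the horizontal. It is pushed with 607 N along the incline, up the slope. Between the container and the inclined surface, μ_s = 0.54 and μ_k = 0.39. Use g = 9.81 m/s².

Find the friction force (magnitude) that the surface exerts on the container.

Perpendicular to the surface, N = m g cos θ = 118·9.81·cos 19° = 1095 N.
Parallel to the incline, ΣF = 0 gives f = m g sin θ − P = 376.9 − 607 = -230.1 N (up-slope positive).
Maximum static friction available: μ_s N = 0.54 × 1095 = 591 N.
Since |-230.1| ≤ 591 N, no slip — friction simply equals what equilibrium demands.

f ≈ 230 N (down the incline)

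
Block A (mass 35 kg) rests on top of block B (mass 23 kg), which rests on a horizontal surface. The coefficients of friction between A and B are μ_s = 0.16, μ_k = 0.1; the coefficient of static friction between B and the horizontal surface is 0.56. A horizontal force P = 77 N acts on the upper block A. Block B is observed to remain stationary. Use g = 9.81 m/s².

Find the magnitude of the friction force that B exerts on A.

Normal force at the A–B interface: N₁ = m_A g = 343.4 N.
So the A–B interface can sustain at most μ_s N₁ = 54.94 N of static friction.
Since P = 77 N > 54.94 N, A slides on B; the A–B friction is kinetic: f₁ = μ_k N₁ = 0.1×343.4 = 34.3 N.
By Newton's third law B feels 34.3 N forward from A. With B stationary, the floor's static friction on B balances it: f₂ = 34.3 N (well within μ_s(m_A+m_B)g = 318.6 N).

f ≈ 34.3 N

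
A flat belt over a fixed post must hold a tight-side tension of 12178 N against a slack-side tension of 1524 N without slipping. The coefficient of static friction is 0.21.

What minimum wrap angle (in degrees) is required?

β_min ≈ 567°

T₂/T₁ = e^{μβ} → β = ln(T₂/T₁)/μ.
β = ln(12178/1524)/0.21 = 2.078/0.21 = 9.897 rad.
In degrees: β = 9.897 × 180/π = 567°.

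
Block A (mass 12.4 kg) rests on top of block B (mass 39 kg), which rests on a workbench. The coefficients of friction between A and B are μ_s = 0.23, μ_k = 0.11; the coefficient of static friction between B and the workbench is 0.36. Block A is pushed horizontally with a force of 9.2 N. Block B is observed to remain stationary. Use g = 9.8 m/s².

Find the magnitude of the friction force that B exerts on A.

Between the blocks, N₁ = m_A g = 121.5 N.
So the A–B interface can sustain at most μ_s N₁ = 27.95 N of static friction.
Since P = 9.2 N ≤ 27.95 N, A does not slip on B; friction on A equals P = 9.2 N.
By Newton's third law B feels 9.2 N forward from A. With B stationary, the floor's static friction on B balances it: f₂ = 9.2 N (well within μ_s(m_A+m_B)g = 181.3 N).

f ≈ 9.2 N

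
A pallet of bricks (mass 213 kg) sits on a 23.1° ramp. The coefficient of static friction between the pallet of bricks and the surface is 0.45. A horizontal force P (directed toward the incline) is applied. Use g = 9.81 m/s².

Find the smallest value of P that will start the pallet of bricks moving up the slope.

P ≈ 2270 N

At impending motion up the slope, friction acts down-slope at its limit: f = μ_s N.
Perpendicular to the incline: N = m g cos θ + P sin θ.
Along the incline: P cos θ = m g sin θ + μ_s N = m g sin θ + μ_s (m g cos θ + P sin θ).
Solving, P (cos θ − μ_s sin θ) = m g (sin θ + μ_s cos θ), so P = 213×9.81×(sin 23.1° + 0.45 cos 23.1°)/(cos 23.1° − 0.45 sin 23.1°) = 2090×0.8063/0.7433 = 2270 N.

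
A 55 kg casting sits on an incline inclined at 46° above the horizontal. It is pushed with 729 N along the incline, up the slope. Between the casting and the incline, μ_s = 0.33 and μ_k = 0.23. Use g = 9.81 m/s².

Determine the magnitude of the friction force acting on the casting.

f ≈ 86.2 N (down the incline)

Perpendicular to the surface, N = m g cos θ = 55·9.81·cos 46° = 374.8 N.
For equilibrium along the incline the friction force must supply f = m g sin θ − P = 388.1 − 729 = -340.9 N (positive meaning up-slope).
Maximum static friction available: μ_s N = 0.33 × 374.8 = 123.7 N.
|-340.9| exceeds 123.7 N, so the casting slips up-slope; friction is kinetic, f = μ_k N = 0.23×374.8 = 86.2 N.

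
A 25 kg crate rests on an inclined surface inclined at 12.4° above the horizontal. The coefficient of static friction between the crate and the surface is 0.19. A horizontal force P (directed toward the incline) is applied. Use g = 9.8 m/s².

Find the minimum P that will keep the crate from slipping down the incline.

P_min ≈ 7.02 N

The crate tends to slide down (tan θ > μ_s), so at the point of impending slip friction acts up-slope at its limit: f = μ_s N.
Perpendicular to the incline: N = m g cos θ + P sin θ.
Along the incline: P cos θ + μ_s N = m g sin θ, i.e. P cos θ + μ_s (m g cos θ + P sin θ) = m g sin θ.
Solving, P (cos θ + μ_s sin θ) = m g (sin θ − μ_s cos θ), so P = 245×0.02917/1.017 = 7.02 N.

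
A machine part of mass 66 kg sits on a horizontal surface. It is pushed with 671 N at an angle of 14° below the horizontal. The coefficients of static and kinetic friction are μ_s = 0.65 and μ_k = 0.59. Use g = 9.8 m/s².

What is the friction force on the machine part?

Vertical equilibrium gives N = m g + P sin α = 809.1 N.
Horizontally, friction must balance P cos α = 651.1 N.
μ_s N = 0.65 × 809.1 = 525.9 N.
The required friction exceeds μ_s N, so the machine part moves and f = μ_k N = 477 N.

f ≈ 477 N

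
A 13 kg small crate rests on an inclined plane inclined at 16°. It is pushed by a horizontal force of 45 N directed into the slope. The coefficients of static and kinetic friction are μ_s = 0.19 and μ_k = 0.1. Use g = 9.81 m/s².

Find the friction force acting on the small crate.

f ≈ 8.1 N (down the incline)

Normal direction: N = m g cos θ + P sin θ = 135 N.
Along the incline, the net driving force (taking up-slope positive) is P cos θ − m g sin θ = 43.26 − 35.15 = 8.105 N, so equilibrium requires friction f = -8.105 N (down-slope).
Maximum static friction: μ_s N = 0.19 × 135 = 25.65 N.
|f_req| = 8.105 ≤ 25.65 N → the small crate is in equilibrium; friction equals the required value.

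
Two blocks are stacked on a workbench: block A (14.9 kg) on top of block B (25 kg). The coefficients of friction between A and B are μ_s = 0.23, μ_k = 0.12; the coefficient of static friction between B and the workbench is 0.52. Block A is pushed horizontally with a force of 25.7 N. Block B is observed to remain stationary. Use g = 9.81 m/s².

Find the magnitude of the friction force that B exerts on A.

Between the blocks, N₁ = m_A g = 146.2 N.
So the A–B interface can sustain at most μ_s N₁ = 33.62 N of static friction.
P = 25.7 N is within that limit, so A and B move together (both at rest); the A–B friction is simply f₁ = P = 25.7 N.
B experiences an equal 25.7 N forward from A (third law). B is in equilibrium, so the floor supplies f₂ = 25.7 N of static friction (limit μ_s(m_A+m_B)g = 203.5 N, not exceeded).

f ≈ 25.7 N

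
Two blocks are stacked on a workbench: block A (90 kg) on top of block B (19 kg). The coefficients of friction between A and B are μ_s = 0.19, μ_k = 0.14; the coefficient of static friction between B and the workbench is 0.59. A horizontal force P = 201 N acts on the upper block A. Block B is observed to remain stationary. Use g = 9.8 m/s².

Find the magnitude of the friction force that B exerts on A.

f ≈ 123 N

Between the blocks, N₁ = m_A g = 882 N.
So the A–B interface can sustain at most μ_s N₁ = 167.6 N of static friction.
P = 201 N exceeds that limit, so A slips over B and the interface friction becomes kinetic: f₁ = μ_k N₁ = 0.14×882 = 123 N.
B experiences an equal 123 N forward from A (third law). B is in equilibrium, so the floor supplies f₂ = 123 N of static friction (limit μ_s(m_A+m_B)g = 630.2 N, not exceeded).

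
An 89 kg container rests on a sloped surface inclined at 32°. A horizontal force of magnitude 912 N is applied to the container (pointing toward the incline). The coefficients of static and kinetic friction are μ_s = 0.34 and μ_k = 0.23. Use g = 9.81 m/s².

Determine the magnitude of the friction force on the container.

The horizontal push has a component P sin θ into the surface, so N = m g cos θ + P sin θ = 740.4 + 483.3 = 1224 N.
Along the incline, the net driving force (taking up-slope positive) is P cos θ − m g sin θ = 773.4 − 462.7 = 310.8 N, so equilibrium requires friction f = -310.8 N (down-slope).
Maximum static friction: μ_s N = 0.34 × 1224 = 416.1 N.
|f_req| = 310.8 ≤ 416.1 N → the container is in equilibrium; friction equals the required value.

f ≈ 311 N (down the incline)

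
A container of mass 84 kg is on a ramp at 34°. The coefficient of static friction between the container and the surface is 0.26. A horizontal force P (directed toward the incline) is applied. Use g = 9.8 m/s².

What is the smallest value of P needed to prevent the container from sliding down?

P_min ≈ 290 N

The container tends to slide down (tan θ > μ_s), so at the point of impending slip friction acts up-slope at its limit: f = μ_s N.
Perpendicular to the incline: N = m g cos θ + P sin θ.
Along the incline: P cos θ + μ_s N = m g sin θ, i.e. P cos θ + μ_s (m g cos θ + P sin θ) = m g sin θ.
Solving, P (cos θ + μ_s sin θ) = m g (sin θ − μ_s cos θ), so P = 823×0.3436/0.9744 = 290 N.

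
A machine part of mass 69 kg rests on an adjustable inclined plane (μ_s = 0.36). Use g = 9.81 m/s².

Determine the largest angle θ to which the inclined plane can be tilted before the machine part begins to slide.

θ_max ≈ 19.8°

At the slip threshold, m g sin θ = μ_s · m g cos θ, so tan θ = μ_s.
θ_max = arctan(0.36) = 19.8°.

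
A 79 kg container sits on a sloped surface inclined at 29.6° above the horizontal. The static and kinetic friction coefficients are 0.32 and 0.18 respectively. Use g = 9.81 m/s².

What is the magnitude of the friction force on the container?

f ≈ 121 N (up the incline)

The normal reaction is N = m g cos θ = 673.8 N.
For equilibrium along the incline, friction must balance the weight component: f = m g sin θ = 382.8 N up the slope.
Static friction can supply at most μ_s N = 215.6 N.
|382.8| exceeds 215.6 N, so the container slips down-slope; friction is kinetic, f = μ_k N = 0.18×673.8 = 121 N.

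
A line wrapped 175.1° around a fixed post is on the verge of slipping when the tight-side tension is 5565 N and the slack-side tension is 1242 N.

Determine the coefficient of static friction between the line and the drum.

T₂/T₁ = e^{μβ} → μ = ln(T₂/T₁)/β.
β = 175.1° = 3.056 rad.
μ = ln(5565/1242)/3.056 = ln(4.481)/3.056 = 0.491.

μ ≈ 0.491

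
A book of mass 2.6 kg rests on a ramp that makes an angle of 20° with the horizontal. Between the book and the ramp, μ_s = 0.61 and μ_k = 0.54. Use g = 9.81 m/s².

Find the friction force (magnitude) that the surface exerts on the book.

Normal force: N = m g cos θ = 2.6 × 9.81 × cos 20° = 23.97 N.
Along the slope the weight component is m g sin θ = 8.724 N; friction must supply exactly this, acting up-slope.
Static friction can supply at most μ_s N = 14.62 N.
Since |8.724| ≤ 14.62 N, no slip — friction simply equals what equilibrium demands.

f ≈ 8.72 N (up the incline)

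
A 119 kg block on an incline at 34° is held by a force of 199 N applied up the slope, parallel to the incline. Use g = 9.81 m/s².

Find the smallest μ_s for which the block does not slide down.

N = m g cos θ = 967.8 N.
Friction must make up the shortfall along the incline: f = m g sin θ − P = 652.8 − 199 = 453.8 N.
At the threshold f = μ_s N, so μ_s,min = 453.8/967.8 = 0.469.

μ_s,min ≈ 0.469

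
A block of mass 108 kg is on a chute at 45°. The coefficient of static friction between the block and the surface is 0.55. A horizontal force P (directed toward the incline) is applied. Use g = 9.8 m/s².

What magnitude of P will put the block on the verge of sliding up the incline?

P ≈ 3650 N

At impending motion up the slope, friction acts down-slope at its limit: f = μ_s N.
Perpendicular to the incline: N = m g cos θ + P sin θ.
Along the incline: P cos θ = m g sin θ + μ_s N = m g sin θ + μ_s (m g cos θ + P sin θ).
Solving, P (cos θ − μ_s sin θ) = m g (sin θ + μ_s cos θ), so P = 108×9.8×(sin 45° + 0.55 cos 45°)/(cos 45° − 0.55 sin 45°) = 1060×1.096/0.3182 = 3650 N.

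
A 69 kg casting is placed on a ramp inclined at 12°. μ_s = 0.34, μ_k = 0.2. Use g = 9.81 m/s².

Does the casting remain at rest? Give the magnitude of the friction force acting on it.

N = m g cos θ = 662 N.
Down-slope weight component: m g sin θ = 141 N.
μ_s N = 225 N.
141 ≤ 225 N, so it stays put; friction = 141 N.

f ≈ 141 N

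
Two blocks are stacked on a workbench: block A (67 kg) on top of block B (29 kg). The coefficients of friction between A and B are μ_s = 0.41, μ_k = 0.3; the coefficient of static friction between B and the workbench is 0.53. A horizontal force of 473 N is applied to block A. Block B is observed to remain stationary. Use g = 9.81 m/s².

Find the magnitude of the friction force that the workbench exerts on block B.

The normal force B exerts on A is simply A's weight, N₁ = 657.3 N.
So the A–B interface can sustain at most μ_s N₁ = 269.5 N of static friction.
Since P = 473 N > 269.5 N, A slides on B; the A–B friction is kinetic: f₁ = μ_k N₁ = 0.3×657.3 = 197 N.
B experiences an equal 197 N forward from A (third law). B is in equilibrium, so the floor supplies f₂ = 197 N of static friction (limit μ_s(m_A+m_B)g = 499.1 N, not exceeded).

f ≈ 197 N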